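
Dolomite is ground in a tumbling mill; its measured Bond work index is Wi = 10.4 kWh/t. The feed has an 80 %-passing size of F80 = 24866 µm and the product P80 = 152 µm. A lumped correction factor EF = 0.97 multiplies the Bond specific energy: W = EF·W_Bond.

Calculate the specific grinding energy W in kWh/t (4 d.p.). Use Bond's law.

W = 10 Wi (1/√P80 − 1/√F80)  [Bond]
1/√152 = 0.081111;  1/√24866 = 0.006342
W = 10·10.4·(0.081111 − 0.006342) = 7.7760 kWh/t
Corrected W = EF·W_Bond = 0.97·7.7760 = 7.5427 kWh/t

W = 7.5427 kWh/t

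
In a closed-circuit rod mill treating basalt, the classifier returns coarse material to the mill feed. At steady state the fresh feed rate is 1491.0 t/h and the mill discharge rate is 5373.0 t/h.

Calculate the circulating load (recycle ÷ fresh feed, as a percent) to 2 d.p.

M = F + R at steady state, so:
R = M − F = 5373.0 − 1491.0 = 3882.0 t/h
CL = 100·R/F = 100·3882.0/1491.0 = 260.36 %

CL = 260.36 %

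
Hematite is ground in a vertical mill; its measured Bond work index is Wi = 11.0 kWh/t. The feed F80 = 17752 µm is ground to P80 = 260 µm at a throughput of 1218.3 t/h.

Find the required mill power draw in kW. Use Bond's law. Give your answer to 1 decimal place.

P = 7305.3 kW

W = 10 Wi (1/√P80 − 1/√F80)  [Bond]
W = 10·11.0·(1/√260 − 1/√17752) = 10·11.0·(0.054512) = 5.9963 kWh/t
Power = W × throughput = 5.9963 kWh/t × 1218.3 t/h = 7305.3 kW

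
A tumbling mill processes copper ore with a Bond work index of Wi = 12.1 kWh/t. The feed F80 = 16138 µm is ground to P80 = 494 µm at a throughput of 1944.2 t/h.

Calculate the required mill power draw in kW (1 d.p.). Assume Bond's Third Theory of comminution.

P = 8732.5 kW

Bond: W = 10·Wi·(1/√P80 − 1/√F80)
W = 10·12.1·(1/√494 − 1/√16138) = 10·12.1·(0.037120) = 4.4916 kWh/t
Power = W × throughput = 4.4916 kWh/t × 1944.2 t/h = 8732.5 kW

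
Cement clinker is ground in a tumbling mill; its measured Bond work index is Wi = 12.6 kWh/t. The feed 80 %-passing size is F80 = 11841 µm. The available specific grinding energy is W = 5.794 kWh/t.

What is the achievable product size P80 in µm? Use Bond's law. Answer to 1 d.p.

W = 10·Wi·(P80^(-½) − F80^(-½))
P80^-0.5 = F80^-0.5 + W/(10 Wi)
  = 5.7940/(10·12.6) + 1/√11841 = 0.045984 + 0.009190 = 0.055174
P80 = (1/0.055174)² = 18.1245² = 328.50 µm

P80 = 328.5 µm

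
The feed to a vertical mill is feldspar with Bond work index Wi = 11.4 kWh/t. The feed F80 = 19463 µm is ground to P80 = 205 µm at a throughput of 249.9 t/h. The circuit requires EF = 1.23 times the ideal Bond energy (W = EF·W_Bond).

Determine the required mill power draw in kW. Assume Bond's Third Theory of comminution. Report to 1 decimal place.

P = 2196.2 kW

W_Bond = 10·Wi·(1/√P₈₀ − 1/√F₈₀)
W = 10·11.4·(1/√205 − 1/√19463) = 10·11.4·(0.062675) = 7.1450 kWh/t
With EF = 1.23: W = 7.1450·1.23 = 8.7883 kWh/t
P = W·T = 8.7883·249.9 = 2196.2 kW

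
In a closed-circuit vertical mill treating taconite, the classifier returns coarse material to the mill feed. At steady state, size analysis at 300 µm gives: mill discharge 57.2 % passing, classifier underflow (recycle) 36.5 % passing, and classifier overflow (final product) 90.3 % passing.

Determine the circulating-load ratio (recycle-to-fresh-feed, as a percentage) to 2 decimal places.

Two-product formula at 300 µm:
Fd + Rd = Ru + Fo ⇒ R/F = (o−d)/(d−u)
r = (90.3 − 57.2)/(57.2 − 36.5) = 33.1/20.7 = 1.5990
CL = 100·r = 159.90 %

CL = 159.90 %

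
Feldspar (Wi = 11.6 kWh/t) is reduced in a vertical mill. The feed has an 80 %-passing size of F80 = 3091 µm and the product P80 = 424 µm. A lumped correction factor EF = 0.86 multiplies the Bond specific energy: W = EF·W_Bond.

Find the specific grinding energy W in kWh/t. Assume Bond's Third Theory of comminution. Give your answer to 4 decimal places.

W = 10 Wi (P80^-0.5 − F80^-0.5)
1/√424 = 0.048564;  1/√3091 = 0.017987
W = 10·11.6·(0.048564 − 0.017987) = 3.5470 kWh/t
With EF = 0.86: W = 3.5470·0.86 = 3.0504 kWh/t

W = 3.0504 kWh/t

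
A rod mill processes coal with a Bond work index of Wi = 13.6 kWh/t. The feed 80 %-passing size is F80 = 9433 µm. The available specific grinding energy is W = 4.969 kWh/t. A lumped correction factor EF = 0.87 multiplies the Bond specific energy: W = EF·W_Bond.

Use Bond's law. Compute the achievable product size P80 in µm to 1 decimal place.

P80 = 365.7 µm

W = 10 Wi / √P80 − 10 Wi / √F80
W_Bond = W / EF = 4.969 / 0.87 = 5.7115 kWh/t
⇒ 1/√P80 = W_Bond/(10·Wi) + 1/√F80
  = 5.7115/(10·13.6) + 1/√9433 = 0.041996 + 0.010296 = 0.052292
P80 = (1/0.052292)² = 19.1232² = 365.70 µm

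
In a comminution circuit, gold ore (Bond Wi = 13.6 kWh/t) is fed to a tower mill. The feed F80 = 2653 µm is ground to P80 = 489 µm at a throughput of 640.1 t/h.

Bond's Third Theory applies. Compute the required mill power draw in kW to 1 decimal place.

W = 10 Wi (P80^-0.5 − F80^-0.5)
W = 10·13.6·(1/√489 − 1/√2653) = 10·13.6·(0.025807) = 3.5097 kWh/t
P = W·T = 3.5097·640.1 = 2246.6 kW

P = 2246.6 kW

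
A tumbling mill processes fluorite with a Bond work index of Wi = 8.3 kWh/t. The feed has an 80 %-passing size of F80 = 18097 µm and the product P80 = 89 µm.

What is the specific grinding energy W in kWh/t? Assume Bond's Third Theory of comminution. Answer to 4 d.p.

W = 8.1810 kWh/t

W = 10·Wi·[P80^(−½) − F80^(−½)]
1/√89 = 0.106000;  1/√18097 = 0.007434
W = 10·8.3·(0.106000 − 0.007434) = 8.1810 kWh/t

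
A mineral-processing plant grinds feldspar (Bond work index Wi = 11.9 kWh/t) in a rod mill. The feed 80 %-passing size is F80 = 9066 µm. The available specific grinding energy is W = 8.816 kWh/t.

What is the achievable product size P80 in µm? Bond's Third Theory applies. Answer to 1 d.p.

P80 = 139.8 µm

W = 10 Wi (1/√P80 − 1/√F80)  [Bond]
⇒ 1/√P80 = W/(10·Wi) + 1/√F80
  = 8.8160/(10·11.9) + 1/√9066 = 0.074084 + 0.010502 = 0.084587
P80 = (1/0.084587)² = 11.8222² = 139.76 µm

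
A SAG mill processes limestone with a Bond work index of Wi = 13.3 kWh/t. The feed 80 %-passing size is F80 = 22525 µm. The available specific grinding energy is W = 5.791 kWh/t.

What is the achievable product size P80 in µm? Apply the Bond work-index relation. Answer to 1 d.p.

P80 = 396.8 µm

W = 10 Wi / √P80 − 10 Wi / √F80
P80^-0.5 = F80^-0.5 + W/(10 Wi)
  = 5.7910/(10·13.3) + 1/√22525 = 0.043541 + 0.006663 = 0.050204
P80 = (1/0.050204)² = 19.9186² = 396.75 µm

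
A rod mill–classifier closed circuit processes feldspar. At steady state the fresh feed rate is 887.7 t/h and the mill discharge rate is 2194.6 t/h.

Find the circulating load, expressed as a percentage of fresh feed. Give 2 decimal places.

CL = 147.22 %

M = F + R at steady state, so:
R = M − F = 2194.6 − 887.7 = 1306.9 t/h
CL = 100·R/F = 100·1306.9/887.7 = 147.22 %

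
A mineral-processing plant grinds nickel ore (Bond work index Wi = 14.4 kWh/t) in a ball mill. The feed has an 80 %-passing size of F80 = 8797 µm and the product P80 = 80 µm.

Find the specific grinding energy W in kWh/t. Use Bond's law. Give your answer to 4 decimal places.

W = 14.5644 kWh/t

Bond: W = 10·Wi·(1/√P80 − 1/√F80)
1/√80 = 0.111803;  1/√8797 = 0.010662
W = 10·14.4·(0.111803 − 0.010662) = 14.5644 kWh/t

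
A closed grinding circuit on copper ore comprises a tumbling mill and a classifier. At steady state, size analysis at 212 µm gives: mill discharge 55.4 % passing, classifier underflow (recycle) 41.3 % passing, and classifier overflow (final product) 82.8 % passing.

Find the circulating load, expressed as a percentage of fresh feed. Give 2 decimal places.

CL = 194.33 %

Balance %-passing 212 µm (r = R/F):
r = (o − d)/(d − u)
r = (82.8 − 55.4)/(55.4 − 41.3) = 27.4/14.1 = 1.9433
CL = 100·r = 194.33 %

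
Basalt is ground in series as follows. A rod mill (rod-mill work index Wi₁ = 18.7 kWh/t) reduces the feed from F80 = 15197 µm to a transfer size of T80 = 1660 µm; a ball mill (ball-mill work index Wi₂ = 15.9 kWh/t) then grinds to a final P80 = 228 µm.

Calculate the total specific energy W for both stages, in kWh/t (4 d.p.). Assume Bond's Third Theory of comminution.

Bond:  W = 10 Wi (1/√P − 1/√F)
Stage 1 (15197→1660 µm, Wi₁=18.7): W₁ = 10·18.7·(0.024544 − 0.008112) = 3.0728 kWh/t
Stage 2 (1660→228 µm, Wi₂=15.9): W₂ = 10·15.9·(0.066227 − 0.024544) = 6.6275 kWh/t
W = W₁ + W₂ = 3.0728 + 6.6275 = 9.7003 kWh/t

W = 9.7003 kWh/t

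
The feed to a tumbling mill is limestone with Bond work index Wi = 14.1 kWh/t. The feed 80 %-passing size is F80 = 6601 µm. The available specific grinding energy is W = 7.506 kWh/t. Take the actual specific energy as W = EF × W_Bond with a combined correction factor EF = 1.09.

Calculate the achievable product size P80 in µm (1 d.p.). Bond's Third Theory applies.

Bond: W = 10·Wi·(1/√P80 − 1/√F80)
W_Bond = W / EF = 7.506 / 1.09 = 6.8862 kWh/t
⇒ 1/√P80 = W_Bond/(10·Wi) + 1/√F80
  = 6.8862/(10·14.1) + 1/√6601 = 0.048839 + 0.012308 = 0.061147
P80 = (1/0.061147)² = 16.3541² = 267.46 µm

P80 = 267.5 µm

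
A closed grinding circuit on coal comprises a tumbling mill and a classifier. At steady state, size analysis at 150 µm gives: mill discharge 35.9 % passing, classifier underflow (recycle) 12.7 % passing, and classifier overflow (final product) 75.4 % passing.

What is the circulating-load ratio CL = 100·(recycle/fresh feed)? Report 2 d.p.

CL = 170.26 %

Mass balance on the −150 µm fraction:
d + r·d = r·u + o → r(d−u) = o−d
r = (75.4 − 35.9)/(35.9 − 12.7) = 39.5/23.2 = 1.7026
CL = 100·r = 170.26 %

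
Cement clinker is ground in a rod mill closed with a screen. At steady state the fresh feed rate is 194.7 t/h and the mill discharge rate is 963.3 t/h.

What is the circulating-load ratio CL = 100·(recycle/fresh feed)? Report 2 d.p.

Mill node: discharge = fresh + recycle.
R = M − F = 963.3 − 194.7 = 768.6 t/h
CL = 100·R/F = 100·768.6/194.7 = 394.76 %

CL = 394.76 %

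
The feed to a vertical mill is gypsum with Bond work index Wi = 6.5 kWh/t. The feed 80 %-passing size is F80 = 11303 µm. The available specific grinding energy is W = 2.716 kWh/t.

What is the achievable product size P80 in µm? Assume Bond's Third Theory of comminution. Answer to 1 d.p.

P80 = 381.6 µm

W = 10·Wi·(P80^(-½) − F80^(-½))
P80^(−½) = W/(10 Wi) + F80^(−½)
  = 2.7160/(10·6.5) + 1/√11303 = 0.041785 + 0.009406 = 0.051191
P80 = (1/0.051191)² = 19.5348² = 381.61 µm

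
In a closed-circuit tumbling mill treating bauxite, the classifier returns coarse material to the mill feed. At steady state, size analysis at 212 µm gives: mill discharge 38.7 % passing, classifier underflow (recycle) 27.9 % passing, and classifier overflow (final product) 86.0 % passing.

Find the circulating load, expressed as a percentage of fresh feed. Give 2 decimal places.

Classifier node, passing 212 µm:
(1+r)d = ru + o → r = (o−d)/(d−u)
r = (86.0 − 38.7)/(38.7 − 27.9) = 47.3/10.8 = 4.3796
CL = 100·r = 437.96 %

CL = 437.96 %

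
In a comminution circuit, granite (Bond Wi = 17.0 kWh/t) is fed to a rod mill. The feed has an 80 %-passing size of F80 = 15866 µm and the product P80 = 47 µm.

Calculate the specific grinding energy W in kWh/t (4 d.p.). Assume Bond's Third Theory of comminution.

W = 10·Wi·[P80^(−½) − F80^(−½)]
1/√47 = 0.145865;  1/√15866 = 0.007939
W = 10·17.0·(0.145865 − 0.007939) = 23.4474 kWh/t

W = 23.4474 kWh/t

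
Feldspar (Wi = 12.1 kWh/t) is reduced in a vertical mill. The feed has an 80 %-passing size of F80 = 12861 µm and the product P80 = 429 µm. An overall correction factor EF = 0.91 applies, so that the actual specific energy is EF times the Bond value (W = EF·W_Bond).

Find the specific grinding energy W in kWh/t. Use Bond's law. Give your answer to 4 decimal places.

W = 4.3452 kWh/t

Bond: W = 10·Wi·(1/√P80 − 1/√F80)
1/√429 = 0.048280;  1/√12861 = 0.008818
W = 10·12.1·(0.048280 − 0.008818) = 4.7750 kWh/t
Corrected W = EF·W_Bond = 0.91·4.7750 = 4.3452 kWh/t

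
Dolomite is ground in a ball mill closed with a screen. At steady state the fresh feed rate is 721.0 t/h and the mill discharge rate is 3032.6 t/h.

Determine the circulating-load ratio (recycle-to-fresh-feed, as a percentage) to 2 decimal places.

Steady state: M = F + R.
R = M − F = 3032.6 − 721.0 = 2311.6 t/h
CL = 100·R/F = 100·2311.6/721.0 = 320.61 %

CL = 320.61 %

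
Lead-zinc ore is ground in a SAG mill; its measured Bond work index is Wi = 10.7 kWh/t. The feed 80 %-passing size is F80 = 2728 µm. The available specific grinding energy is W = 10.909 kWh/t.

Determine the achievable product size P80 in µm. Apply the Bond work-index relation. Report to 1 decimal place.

W_Bond = 10·Wi·(1/√P₈₀ − 1/√F₈₀)
P80^-0.5 = F80^-0.5 + W/(10 Wi)
  = 10.9090/(10·10.7) + 1/√2728 = 0.101953 + 0.019146 = 0.121099
P80 = (1/0.121099)² = 8.2577² = 68.19 µm

P80 = 68.2 µm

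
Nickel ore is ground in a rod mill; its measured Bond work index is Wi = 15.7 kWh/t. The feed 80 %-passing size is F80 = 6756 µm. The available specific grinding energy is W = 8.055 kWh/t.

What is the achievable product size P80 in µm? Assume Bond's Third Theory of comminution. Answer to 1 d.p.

P80 = 248.2 µm

W = 10 Wi / √P80 − 10 Wi / √F80
⇒ 1/√P80 = W/(10·Wi) + 1/√F80
  = 8.0550/(10·15.7) + 1/√6756 = 0.051306 + 0.012166 = 0.063472
P80 = (1/0.063472)² = 15.7550² = 248.22 µm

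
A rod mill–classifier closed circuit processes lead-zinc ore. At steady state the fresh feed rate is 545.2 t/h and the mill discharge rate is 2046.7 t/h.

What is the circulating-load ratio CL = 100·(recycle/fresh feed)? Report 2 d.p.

M = F + R at steady state, so:
R = M − F = 2046.7 − 545.2 = 1501.5 t/h
CL = 100·R/F = 100·1501.5/545.2 = 275.40 %

CL = 275.40 %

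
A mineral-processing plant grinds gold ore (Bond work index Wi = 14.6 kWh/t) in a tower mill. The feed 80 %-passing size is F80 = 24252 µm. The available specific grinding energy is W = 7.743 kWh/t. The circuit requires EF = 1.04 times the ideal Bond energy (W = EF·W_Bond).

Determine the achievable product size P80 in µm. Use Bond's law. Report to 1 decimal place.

W = 10 Wi (P80^-0.5 − F80^-0.5)
W_Bond = W / EF = 7.743 / 1.04 = 7.4452 kWh/t
1/√P80 = 1/√F80 + W_Bond/(10·Wi)
  = 7.4452/(10·14.6) + 1/√24252 = 0.050994 + 0.006421 = 0.057416
P80 = (1/0.057416)² = 17.4168² = 303.35 µm

P80 = 303.3 µm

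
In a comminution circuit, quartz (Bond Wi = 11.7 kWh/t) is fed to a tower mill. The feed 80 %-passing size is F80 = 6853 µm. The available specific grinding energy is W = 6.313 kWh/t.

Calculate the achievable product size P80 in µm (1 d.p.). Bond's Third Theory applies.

W = 10·Wi·[P80^(−½) − F80^(−½)]
⇒ 1/√P80 = W/(10 Wi) + 1/√F80
  = 6.3130/(10·11.7) + 1/√6853 = 0.053957 + 0.012080 = 0.066037
P80 = (1/0.066037)² = 15.1430² = 229.31 µm

P80 = 229.3 µm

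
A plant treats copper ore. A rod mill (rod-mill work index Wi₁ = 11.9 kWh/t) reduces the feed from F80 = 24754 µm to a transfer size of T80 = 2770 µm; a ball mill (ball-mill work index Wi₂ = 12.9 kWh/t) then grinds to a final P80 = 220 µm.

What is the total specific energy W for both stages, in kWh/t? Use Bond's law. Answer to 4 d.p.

W = 10·Wi·(P80^(-½) − F80^(-½))
Stage 1 (24754→2770 µm, Wi₁=11.9): W₁ = 10·11.9·(0.019000 − 0.006356) = 1.5047 kWh/t
Stage 2 (2770→220 µm, Wi₂=12.9): W₂ = 10·12.9·(0.067420 − 0.019000) = 6.2461 kWh/t
W = W₁ + W₂ = 1.5047 + 6.2461 = 7.7508 kWh/t

W = 7.7508 kWh/t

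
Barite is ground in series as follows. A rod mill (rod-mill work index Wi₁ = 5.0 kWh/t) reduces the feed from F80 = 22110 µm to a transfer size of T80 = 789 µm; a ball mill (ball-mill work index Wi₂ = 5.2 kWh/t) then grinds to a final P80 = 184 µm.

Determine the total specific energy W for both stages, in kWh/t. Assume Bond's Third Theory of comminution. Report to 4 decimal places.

W_Bond = 10·Wi·(1/√P₈₀ − 1/√F₈₀)
Stage 1 (22110→789 µm, Wi₁=5.0): W₁ = 10·5.0·(0.035601 − 0.006725) = 1.4438 kWh/t
Stage 2 (789→184 µm, Wi₂=5.2): W₂ = 10·5.2·(0.073721 − 0.035601) = 1.9822 kWh/t
W = W₁ + W₂ = 1.4438 + 1.9822 = 3.4260 kWh/t

W = 3.4260 kWh/t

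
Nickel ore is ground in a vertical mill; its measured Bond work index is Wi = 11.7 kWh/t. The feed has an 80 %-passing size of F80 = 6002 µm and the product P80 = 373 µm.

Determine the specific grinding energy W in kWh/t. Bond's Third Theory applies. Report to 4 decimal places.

W = 4.5478 kWh/t

W_Bond = 10·Wi·(1/√P₈₀ − 1/√F₈₀)
1/√373 = 0.051778;  1/√6002 = 0.012908
W = 10·11.7·(0.051778 − 0.012908) = 4.5478 kWh/t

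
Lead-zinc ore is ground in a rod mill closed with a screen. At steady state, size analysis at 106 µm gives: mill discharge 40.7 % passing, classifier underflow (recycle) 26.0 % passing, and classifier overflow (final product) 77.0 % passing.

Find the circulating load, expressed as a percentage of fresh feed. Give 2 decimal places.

Mass balance on the −106 µm fraction:
d + r·d = r·u + o → r(d−u) = o−d
r = (77.0 − 40.7)/(40.7 − 26.0) = 36.3/14.7 = 2.4694
CL = 100·r = 246.94 %

CL = 246.94 %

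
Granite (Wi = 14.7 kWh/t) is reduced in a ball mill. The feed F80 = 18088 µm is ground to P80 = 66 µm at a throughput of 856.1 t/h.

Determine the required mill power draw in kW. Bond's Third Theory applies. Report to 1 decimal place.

W_Bond = 10·Wi·(1/√P₈₀ − 1/√F₈₀)
W = 10·14.7·(1/√66 − 1/√18088) = 10·14.7·(0.115656) = 17.0014 kWh/t
Mill draw = 17.0014 × 856.1 = 14554.9 kW

P = 14554.9 kW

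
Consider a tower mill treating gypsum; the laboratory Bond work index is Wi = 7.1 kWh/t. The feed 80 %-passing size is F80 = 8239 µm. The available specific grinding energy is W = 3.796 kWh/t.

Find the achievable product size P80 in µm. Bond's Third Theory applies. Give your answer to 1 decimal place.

P80 = 240.5 µm

W = 10 Wi / √P80 − 10 Wi / √F80
⇒ 1/√P80 = W/(10·Wi) + 1/√F80
  = 3.7960/(10·7.1) + 1/√8239 = 0.053465 + 0.011017 = 0.064482
P80 = (1/0.064482)² = 15.5083² = 240.51 µm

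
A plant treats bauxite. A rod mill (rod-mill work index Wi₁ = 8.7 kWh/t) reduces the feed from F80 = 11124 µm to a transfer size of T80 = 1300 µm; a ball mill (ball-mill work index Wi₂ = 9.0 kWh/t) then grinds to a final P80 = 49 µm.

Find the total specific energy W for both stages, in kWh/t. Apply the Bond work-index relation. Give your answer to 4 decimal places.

Bond:  W = 10 Wi (1/√P − 1/√F)
Stage 1 (11124→1300 µm, Wi₁=8.7): W₁ = 10·8.7·(0.027735 − 0.009481) = 1.5881 kWh/t
Stage 2 (1300→49 µm, Wi₂=9.0): W₂ = 10·9.0·(0.142857 − 0.027735) = 10.3610 kWh/t
W = W₁ + W₂ = 1.5881 + 10.3610 = 11.9491 kWh/t

W = 11.9491 kWh/t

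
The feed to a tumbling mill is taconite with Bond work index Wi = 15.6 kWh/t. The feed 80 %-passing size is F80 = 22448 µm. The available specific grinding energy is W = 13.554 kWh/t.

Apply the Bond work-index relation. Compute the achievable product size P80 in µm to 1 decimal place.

W = 10·Wi·[P80^(−½) − F80^(−½)]
⇒ 1/√P80 = W/(10 Wi) + 1/√F80
  = 13.5540/(10·15.6) + 1/√22448 = 0.086885 + 0.006674 = 0.093559
P80 = (1/0.093559)² = 10.6884² = 114.24 µm

P80 = 114.2 µm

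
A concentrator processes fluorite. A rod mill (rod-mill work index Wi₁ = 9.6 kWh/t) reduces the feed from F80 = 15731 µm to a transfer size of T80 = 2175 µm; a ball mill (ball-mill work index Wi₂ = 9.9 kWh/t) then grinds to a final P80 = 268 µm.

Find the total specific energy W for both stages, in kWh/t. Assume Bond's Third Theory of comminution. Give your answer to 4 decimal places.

W = 5.2177 kWh/t

W = 10·Wi·[P80^(−½) − F80^(−½)]
Stage 1 (15731→2175 µm, Wi₁=9.6): W₁ = 10·9.6·(0.021442 − 0.007973) = 1.2930 kWh/t
Stage 2 (2175→268 µm, Wi₂=9.9): W₂ = 10·9.9·(0.061085 − 0.021442) = 3.9246 kWh/t
W = W₁ + W₂ = 1.2930 + 3.9246 = 5.2177 kWh/t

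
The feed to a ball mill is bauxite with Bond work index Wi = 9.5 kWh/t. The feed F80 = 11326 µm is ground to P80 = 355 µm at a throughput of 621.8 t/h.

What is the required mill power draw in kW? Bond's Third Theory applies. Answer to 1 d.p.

W = 10 Wi / √P80 − 10 Wi / √F80
W = 10·9.5·(1/√355 − 1/√11326) = 10·9.5·(0.043678) = 4.1494 kWh/t
Power = W × throughput = 4.1494 kWh/t × 621.8 t/h = 2580.1 kW

P = 2580.1 kW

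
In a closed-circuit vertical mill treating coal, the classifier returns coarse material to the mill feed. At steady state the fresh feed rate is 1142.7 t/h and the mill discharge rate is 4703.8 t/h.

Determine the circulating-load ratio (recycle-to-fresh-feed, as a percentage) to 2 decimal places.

CL = 311.64 %

M = F + R at steady state, so:
R = M − F = 4703.8 − 1142.7 = 3561.1 t/h
CL = 100·R/F = 100·3561.1/1142.7 = 311.64 %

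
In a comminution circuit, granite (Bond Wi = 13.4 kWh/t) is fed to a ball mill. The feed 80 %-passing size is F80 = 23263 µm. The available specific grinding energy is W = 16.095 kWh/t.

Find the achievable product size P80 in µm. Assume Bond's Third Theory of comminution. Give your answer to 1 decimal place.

W = 10·Wi·[P80^(−½) − F80^(−½)]
P80^-0.5 = F80^-0.5 + W/(10 Wi)
  = 16.0950/(10·13.4) + 1/√23263 = 0.120112 + 0.006556 = 0.126668
P80 = (1/0.126668)² = 7.8946² = 62.33 µm

P80 = 62.3 µm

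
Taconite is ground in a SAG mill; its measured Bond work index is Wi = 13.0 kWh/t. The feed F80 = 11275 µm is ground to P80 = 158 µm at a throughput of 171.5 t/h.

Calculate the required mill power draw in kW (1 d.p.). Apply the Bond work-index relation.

P = 1563.7 kW

W = 10 Wi (P80^-0.5 − F80^-0.5)
W = 10·13.0·(1/√158 − 1/√11275) = 10·13.0·(0.070138) = 9.1180 kWh/t
Power = W × throughput = 9.1180 kWh/t × 171.5 t/h = 1563.7 kW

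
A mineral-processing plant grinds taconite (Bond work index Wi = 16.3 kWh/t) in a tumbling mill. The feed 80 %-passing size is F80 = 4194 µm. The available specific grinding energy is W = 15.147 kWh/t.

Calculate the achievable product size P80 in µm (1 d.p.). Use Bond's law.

P80 = 85.2 µm

Bond:  W = 10 Wi (1/√P − 1/√F)
P80^-0.5 = F80^-0.5 + W/(10 Wi)
  = 15.1470/(10·16.3) + 1/√4194 = 0.092926 + 0.015441 = 0.108368
P80 = (1/0.108368)² = 9.2278² = 85.15 µm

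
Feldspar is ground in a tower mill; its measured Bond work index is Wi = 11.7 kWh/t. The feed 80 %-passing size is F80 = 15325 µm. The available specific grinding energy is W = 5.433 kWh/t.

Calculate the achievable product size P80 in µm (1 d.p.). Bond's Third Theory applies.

P80 = 336.5 µm

W = 10·Wi·(P80^(-½) − F80^(-½))
P80^-0.5 = F80^-0.5 + W/(10 Wi)
  = 5.4330/(10·11.7) + 1/√15325 = 0.046436 + 0.008078 = 0.054514
P80 = (1/0.054514)² = 18.3440² = 336.50 µm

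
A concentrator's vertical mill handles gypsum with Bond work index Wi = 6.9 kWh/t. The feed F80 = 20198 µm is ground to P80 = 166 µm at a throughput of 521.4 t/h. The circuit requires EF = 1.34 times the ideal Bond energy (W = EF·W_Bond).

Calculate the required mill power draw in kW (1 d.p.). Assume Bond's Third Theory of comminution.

W = 10·Wi·[P80^(−½) − F80^(−½)]
W = 10·6.9·(1/√166 − 1/√20198) = 10·6.9·(0.070579) = 4.8699 kWh/t
With EF = 1.34: W = 4.8699·1.34 = 6.5257 kWh/t
P = W·T = 6.5257·521.4 = 3402.5 kW

P = 3402.5 kW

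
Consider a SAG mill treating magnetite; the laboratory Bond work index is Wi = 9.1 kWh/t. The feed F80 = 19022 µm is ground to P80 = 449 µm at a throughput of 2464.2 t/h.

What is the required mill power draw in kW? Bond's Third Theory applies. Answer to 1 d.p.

Bond: W = 10·Wi·(1/√P80 − 1/√F80)
W = 10·9.1·(1/√449 − 1/√19022) = 10·9.1·(0.039942) = 3.6348 kWh/t
P = W·T = 3.6348·2464.2 = 8956.8 kW

P = 8956.8 kW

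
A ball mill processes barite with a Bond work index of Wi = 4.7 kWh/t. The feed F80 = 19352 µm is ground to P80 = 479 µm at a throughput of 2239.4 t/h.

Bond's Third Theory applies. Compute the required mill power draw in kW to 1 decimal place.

P = 4052.5 kW

W = 10·Wi·(P80^(-½) − F80^(-½))
W = 10·4.7·(1/√479 − 1/√19352) = 10·4.7·(0.038503) = 1.8096 kWh/t
P = W·T = 1.8096·2239.4 = 4052.5 kW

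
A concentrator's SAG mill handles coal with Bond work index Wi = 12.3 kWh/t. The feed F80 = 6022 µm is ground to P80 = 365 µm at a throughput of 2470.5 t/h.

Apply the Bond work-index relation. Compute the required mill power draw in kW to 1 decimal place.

W_Bond = 10·Wi·(1/√P₈₀ − 1/√F₈₀)
W = 10·12.3·(1/√365 − 1/√6022) = 10·12.3·(0.039456) = 4.8531 kWh/t
P_mill = W·ṁ = 4.8531·2470.5 = 11989.6 kW

P = 11989.6 kW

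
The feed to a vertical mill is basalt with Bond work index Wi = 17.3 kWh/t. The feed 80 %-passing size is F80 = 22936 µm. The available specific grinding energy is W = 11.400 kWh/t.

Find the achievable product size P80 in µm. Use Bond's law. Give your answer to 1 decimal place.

W_Bond = 10·Wi·(1/√P₈₀ − 1/√F₈₀)
1/√P80 = 1/√F80 + W/(10·Wi)
  = 11.4000/(10·17.3) + 1/√22936 = 0.065896 + 0.006603 = 0.072499
P80 = (1/0.072499)² = 13.7933² = 190.26 µm

P80 = 190.3 µm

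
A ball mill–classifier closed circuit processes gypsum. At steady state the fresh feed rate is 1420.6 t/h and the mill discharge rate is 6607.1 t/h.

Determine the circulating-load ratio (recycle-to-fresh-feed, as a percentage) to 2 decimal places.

M = F + R at steady state, so:
R = M − F = 6607.1 − 1420.6 = 5186.5 t/h
CL = 100·R/F = 100·5186.5/1420.6 = 365.09 %

CL = 365.09 %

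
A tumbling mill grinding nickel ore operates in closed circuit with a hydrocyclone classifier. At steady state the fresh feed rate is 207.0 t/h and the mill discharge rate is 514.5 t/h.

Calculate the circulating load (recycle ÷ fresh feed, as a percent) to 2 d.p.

CL = 148.55 %

Mill node: discharge = fresh + recycle.
R = M − F = 514.5 − 207.0 = 307.5 t/h
CL = 100·R/F = 100·307.5/207.0 = 148.55 %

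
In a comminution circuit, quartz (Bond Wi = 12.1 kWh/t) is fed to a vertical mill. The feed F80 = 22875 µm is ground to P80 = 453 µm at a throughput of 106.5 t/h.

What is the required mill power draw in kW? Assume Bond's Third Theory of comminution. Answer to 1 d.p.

W_Bond = 10·Wi·(1/√P₈₀ − 1/√F₈₀)
W = 10·12.1·(1/√453 − 1/√22875) = 10·12.1·(0.040372) = 4.8850 kWh/t
Mill draw = 4.8850 × 106.5 = 520.3 kW

P = 520.3 kW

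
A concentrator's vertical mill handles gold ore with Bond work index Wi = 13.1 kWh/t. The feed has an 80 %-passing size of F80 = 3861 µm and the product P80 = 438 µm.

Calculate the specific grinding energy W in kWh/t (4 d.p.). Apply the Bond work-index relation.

W = 10·Wi·(P80^(-½) − F80^(-½))
1/√438 = 0.047782;  1/√3861 = 0.016093
W = 10·13.1·(0.047782 − 0.016093) = 4.1512 kWh/t

W = 4.1512 kWh/t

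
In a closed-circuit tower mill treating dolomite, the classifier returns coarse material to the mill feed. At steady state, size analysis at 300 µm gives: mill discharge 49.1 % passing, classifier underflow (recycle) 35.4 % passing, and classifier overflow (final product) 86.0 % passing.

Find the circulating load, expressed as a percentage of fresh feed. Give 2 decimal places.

CL = 269.34 %

Balance %-passing 300 µm (r = R/F):
(1+r)·d = r·u + o ⇒ r = (o−d)/(d−u)
r = (86.0 − 49.1)/(49.1 − 35.4) = 36.9/13.7 = 2.6934
CL = 100·r = 269.34 %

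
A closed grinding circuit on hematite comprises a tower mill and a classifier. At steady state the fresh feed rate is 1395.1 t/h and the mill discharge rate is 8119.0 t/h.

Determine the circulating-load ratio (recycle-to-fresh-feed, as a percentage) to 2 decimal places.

M = F + R at steady state, so:
R = M − F = 8119.0 − 1395.1 = 6723.9 t/h
CL = 100·R/F = 100·6723.9/1395.1 = 481.97 %

CL = 481.97 %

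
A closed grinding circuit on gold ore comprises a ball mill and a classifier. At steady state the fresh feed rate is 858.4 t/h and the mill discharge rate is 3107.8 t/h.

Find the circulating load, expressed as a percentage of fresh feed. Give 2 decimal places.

M = F + R at steady state, so:
R = M − F = 3107.8 − 858.4 = 2249.4 t/h
CL = 100·R/F = 100·2249.4/858.4 = 262.05 %

CL = 262.05 %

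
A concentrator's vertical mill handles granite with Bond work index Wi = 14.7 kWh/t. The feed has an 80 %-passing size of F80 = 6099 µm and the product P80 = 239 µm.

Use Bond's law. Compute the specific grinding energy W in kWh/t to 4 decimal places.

W = 10·Wi·[P80^(−½) − F80^(−½)]
1/√239 = 0.064685;  1/√6099 = 0.012805
W = 10·14.7·(0.064685 − 0.012805) = 7.6263 kWh/t

W = 7.6263 kWh/t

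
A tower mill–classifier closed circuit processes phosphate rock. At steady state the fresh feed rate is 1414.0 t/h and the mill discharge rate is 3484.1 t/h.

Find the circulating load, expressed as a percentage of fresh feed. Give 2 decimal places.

CL = 146.40 %

Discharge = new feed + return, hence
R = M − F = 3484.1 − 1414.0 = 2070.1 t/h
CL = 100·R/F = 100·2070.1/1414.0 = 146.40 %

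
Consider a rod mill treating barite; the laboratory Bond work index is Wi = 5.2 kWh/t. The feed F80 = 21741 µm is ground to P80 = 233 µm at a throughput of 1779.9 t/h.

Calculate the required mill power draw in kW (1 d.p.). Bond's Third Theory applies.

P = 5435.8 kW

Bond:  W = 10 Wi (1/√P − 1/√F)
W = 10·5.2·(1/√233 − 1/√21741) = 10·5.2·(0.058730) = 3.0540 kWh/t
P_mill = W·ṁ = 3.0540·1779.9 = 5435.8 kW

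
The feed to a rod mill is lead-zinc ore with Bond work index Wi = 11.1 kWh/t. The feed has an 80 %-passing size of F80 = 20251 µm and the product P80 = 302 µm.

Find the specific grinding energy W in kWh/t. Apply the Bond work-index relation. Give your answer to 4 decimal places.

W = 5.6073 kWh/t

Bond:  W = 10 Wi (1/√P − 1/√F)
1/√302 = 0.057544;  1/√20251 = 0.007027
W = 10·11.1·(0.057544 − 0.007027) = 5.6073 kWh/t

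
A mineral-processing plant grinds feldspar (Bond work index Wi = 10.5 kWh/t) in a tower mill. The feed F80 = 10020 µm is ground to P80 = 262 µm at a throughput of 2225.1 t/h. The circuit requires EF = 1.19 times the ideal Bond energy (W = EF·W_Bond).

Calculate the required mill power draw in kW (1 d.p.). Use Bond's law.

W_Bond = 10·Wi·(1/√P₈₀ − 1/√F₈₀)
W = 10·10.5·(1/√262 − 1/√10020) = 10·10.5·(0.051790) = 5.4380 kWh/t
W_actual = 1.19 × 5.4380 = 6.4712 kWh/t
P_mill = W·ṁ = 6.4712·2225.1 = 14399.0 kW

P = 14399.0 kW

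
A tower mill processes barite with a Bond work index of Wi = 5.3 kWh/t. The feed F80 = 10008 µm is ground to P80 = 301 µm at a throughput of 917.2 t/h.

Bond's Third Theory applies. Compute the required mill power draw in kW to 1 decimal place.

W_Bond = 10·Wi·(1/√P₈₀ − 1/√F₈₀)
W = 10·5.3·(1/√301 − 1/√10008) = 10·5.3·(0.047643) = 2.5251 kWh/t
P = W·T = 2.5251·917.2 = 2316.0 kW

P = 2316.0 kW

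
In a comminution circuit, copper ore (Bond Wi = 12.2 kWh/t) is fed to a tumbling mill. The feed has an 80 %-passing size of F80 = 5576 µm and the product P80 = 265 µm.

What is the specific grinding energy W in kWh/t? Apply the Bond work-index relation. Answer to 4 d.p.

W = 5.8606 kWh/t

Bond: W = 10·Wi·(1/√P80 − 1/√F80)
1/√265 = 0.061430;  1/√5576 = 0.013392
W = 10·12.2·(0.061430 − 0.013392) = 5.8606 kWh/t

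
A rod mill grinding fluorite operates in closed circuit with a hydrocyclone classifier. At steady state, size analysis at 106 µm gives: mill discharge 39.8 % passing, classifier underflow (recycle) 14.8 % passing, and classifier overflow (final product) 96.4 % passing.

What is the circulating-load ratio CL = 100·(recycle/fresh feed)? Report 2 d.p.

CL = 226.40 %

Classifier node, passing 106 µm:
(1+r)d = ru + o → r = (o−d)/(d−u)
r = (96.4 − 39.8)/(39.8 − 14.8) = 56.6/25.0 = 2.2640
CL = 100·r = 226.40 %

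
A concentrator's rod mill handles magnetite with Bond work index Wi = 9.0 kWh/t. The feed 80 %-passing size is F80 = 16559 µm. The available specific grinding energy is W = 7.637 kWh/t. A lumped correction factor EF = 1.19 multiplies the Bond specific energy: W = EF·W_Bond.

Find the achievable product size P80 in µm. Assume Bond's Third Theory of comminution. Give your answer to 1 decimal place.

P80 = 159.9 µm

W_Bond = 10·Wi·(1/√P₈₀ − 1/√F₈₀)
W_Bond = W / EF = 7.637 / 1.19 = 6.4176 kWh/t
⇒ 1/√P80 = W_Bond/(10·Wi) + 1/√F80
  = 6.4176/(10·9.0) + 1/√16559 = 0.071307 + 0.007771 = 0.079078
P80 = (1/0.079078)² = 12.6457² = 159.91 µm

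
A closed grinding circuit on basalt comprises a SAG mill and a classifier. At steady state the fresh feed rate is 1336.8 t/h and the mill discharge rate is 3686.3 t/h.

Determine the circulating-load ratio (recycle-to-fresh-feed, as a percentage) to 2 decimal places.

M = F + R at steady state, so:
R = M − F = 3686.3 − 1336.8 = 2349.5 t/h
CL = 100·R/F = 100·2349.5/1336.8 = 175.76 %

CL = 175.76 %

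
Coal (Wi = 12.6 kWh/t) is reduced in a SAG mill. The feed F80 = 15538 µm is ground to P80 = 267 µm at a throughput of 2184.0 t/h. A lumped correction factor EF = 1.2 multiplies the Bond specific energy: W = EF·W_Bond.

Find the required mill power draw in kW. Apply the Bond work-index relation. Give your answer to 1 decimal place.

W = 10 Wi (P80^-0.5 − F80^-0.5)
W = 10·12.6·(1/√267 − 1/√15538) = 10·12.6·(0.053177) = 6.7003 kWh/t
Corrected W = EF·W_Bond = 1.2·6.7003 = 8.0403 kWh/t
P = W·T = 8.0403·2184.0 = 17560.0 kW

P = 17560.0 kW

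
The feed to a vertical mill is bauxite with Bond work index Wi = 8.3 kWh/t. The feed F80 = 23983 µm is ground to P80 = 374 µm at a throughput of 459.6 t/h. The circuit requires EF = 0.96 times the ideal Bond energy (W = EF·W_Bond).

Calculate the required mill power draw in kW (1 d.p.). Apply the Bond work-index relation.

P = 1657.2 kW

W = 10·Wi·[P80^(−½) − F80^(−½)]
W = 10·8.3·(1/√374 − 1/√23983) = 10·8.3·(0.045252) = 3.7559 kWh/t
W_actual = 0.96 × 3.7559 = 3.6056 kWh/t
P = W·T = 3.6056·459.6 = 1657.2 kW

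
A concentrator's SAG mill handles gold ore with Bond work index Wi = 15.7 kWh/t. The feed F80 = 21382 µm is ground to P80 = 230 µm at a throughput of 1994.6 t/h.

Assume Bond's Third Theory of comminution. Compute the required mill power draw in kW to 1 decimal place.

W_Bond = 10·Wi·(1/√P₈₀ − 1/√F₈₀)
W = 10·15.7·(1/√230 − 1/√21382) = 10·15.7·(0.059099) = 9.2786 kWh/t
P = W·T = 9.2786·1994.6 = 18507.1 kW

P = 18507.1 kW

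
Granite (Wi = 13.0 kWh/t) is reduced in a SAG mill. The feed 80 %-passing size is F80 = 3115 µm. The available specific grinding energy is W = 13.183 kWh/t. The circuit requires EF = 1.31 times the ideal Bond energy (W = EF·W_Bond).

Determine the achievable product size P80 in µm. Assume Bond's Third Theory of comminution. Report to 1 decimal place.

W_Bond = 10·Wi·(1/√P₈₀ − 1/√F₈₀)
W_Bond = W / EF = 13.183 / 1.31 = 10.0634 kWh/t
P80^-0.5 = F80^-0.5 + W_Bond/(10 Wi)
  = 10.0634/(10·13.0) + 1/√3115 = 0.077410 + 0.017917 = 0.095328
P80 = (1/0.095328)² = 10.4901² = 110.04 µm

P80 = 110.0 µm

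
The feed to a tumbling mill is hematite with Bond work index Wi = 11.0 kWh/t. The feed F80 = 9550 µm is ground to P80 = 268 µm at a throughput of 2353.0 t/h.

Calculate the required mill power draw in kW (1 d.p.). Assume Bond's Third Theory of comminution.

P = 13162.0 kW

Bond:  W = 10 Wi (1/√P − 1/√F)
W = 10·11.0·(1/√268 − 1/√9550) = 10·11.0·(0.050852) = 5.5937 kWh/t
Power = W × throughput = 5.5937 kWh/t × 2353.0 t/h = 13162.0 kW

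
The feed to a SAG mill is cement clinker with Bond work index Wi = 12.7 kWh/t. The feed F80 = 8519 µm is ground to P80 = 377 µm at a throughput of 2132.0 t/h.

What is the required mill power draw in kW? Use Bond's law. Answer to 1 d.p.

W = 10 Wi (1/√P80 − 1/√F80)  [Bond]
W = 10·12.7·(1/√377 − 1/√8519) = 10·12.7·(0.040668) = 5.1649 kWh/t
Power = W × throughput = 5.1649 kWh/t × 2132.0 t/h = 11011.5 kW

P = 11011.5 kW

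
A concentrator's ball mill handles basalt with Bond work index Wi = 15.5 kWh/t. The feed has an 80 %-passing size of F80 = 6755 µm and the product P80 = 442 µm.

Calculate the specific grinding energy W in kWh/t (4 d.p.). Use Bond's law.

Bond: W = 10·Wi·(1/√P80 − 1/√F80)
1/√442 = 0.047565;  1/√6755 = 0.012167
W = 10·15.5·(0.047565 − 0.012167) = 5.4867 kWh/t

W = 5.4867 kWh/t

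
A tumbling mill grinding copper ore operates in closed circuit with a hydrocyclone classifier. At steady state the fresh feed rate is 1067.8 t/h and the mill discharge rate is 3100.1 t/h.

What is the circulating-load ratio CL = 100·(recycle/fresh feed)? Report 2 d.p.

CL = 190.33 %

M = F + R at steady state, so:
R = M − F = 3100.1 − 1067.8 = 2032.3 t/h
CL = 100·R/F = 100·2032.3/1067.8 = 190.33 %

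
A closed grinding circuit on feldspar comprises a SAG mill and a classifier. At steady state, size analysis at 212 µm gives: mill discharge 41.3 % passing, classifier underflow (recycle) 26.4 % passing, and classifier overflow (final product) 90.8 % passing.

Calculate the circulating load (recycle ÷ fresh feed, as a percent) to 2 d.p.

Classifier node, passing 212 µm:
Fd + Rd = Ru + Fo ⇒ R/F = (o−d)/(d−u)
r = (90.8 − 41.3)/(41.3 − 26.4) = 49.5/14.9 = 3.3221
CL = 100·r = 332.21 %

CL = 332.21 %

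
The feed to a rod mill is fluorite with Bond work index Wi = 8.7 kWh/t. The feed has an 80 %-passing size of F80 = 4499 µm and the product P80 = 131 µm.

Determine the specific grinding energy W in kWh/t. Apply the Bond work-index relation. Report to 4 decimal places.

W = 6.3042 kWh/t

Bond:  W = 10 Wi (1/√P − 1/√F)
1/√131 = 0.087370;  1/√4499 = 0.014909
W = 10·8.7·(0.087370 − 0.014909) = 6.3042 kWh/t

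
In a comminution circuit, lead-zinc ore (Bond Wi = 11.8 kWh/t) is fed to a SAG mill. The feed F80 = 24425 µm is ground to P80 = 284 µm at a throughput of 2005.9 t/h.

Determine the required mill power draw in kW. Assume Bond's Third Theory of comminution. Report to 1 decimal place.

P = 12530.8 kW

W_Bond = 10·Wi·(1/√P₈₀ − 1/√F₈₀)
W = 10·11.8·(1/√284 − 1/√24425) = 10·11.8·(0.052941) = 6.2470 kWh/t
Mill draw = 6.2470 × 2005.9 = 12530.8 kW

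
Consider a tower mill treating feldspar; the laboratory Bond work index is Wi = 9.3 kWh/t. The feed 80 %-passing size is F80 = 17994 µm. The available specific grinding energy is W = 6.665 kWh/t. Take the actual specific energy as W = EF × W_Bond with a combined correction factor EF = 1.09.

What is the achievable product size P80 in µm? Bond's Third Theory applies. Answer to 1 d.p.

P80 = 186.6 µm

W_Bond = 10·Wi·(1/√P₈₀ − 1/√F₈₀)
W_Bond = W / EF = 6.665 / 1.09 = 6.1147 kWh/t
P80^(−½) = W_Bond/(10 Wi) + F80^(−½)
  = 6.1147/(10·9.3) + 1/√17994 = 0.065749 + 0.007455 = 0.073204
P80 = (1/0.073204)² = 13.6604² = 186.61 µm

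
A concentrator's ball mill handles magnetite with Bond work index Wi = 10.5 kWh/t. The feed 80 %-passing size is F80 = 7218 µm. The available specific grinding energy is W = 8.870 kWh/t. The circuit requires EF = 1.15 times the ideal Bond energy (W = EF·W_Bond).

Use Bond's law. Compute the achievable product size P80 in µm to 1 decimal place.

P80 = 137.7 µm

W = 10 Wi (P80^-0.5 − F80^-0.5)
W_Bond = W / EF = 8.870 / 1.15 = 7.7130 kWh/t
⇒ 1/√P80 = W_Bond/(10·Wi) + 1/√F80
  = 7.7130/(10·10.5) + 1/√7218 = 0.073458 + 0.011770 = 0.085228
P80 = (1/0.085228)² = 11.7332² = 137.67 µm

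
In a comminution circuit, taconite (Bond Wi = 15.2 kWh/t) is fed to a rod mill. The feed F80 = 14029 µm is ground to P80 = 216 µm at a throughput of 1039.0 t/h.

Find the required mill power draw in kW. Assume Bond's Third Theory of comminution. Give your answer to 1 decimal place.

P = 9412.3 kW

W = 10 Wi / √P80 − 10 Wi / √F80
W = 10·15.2·(1/√216 − 1/√14029) = 10·15.2·(0.059599) = 9.0590 kWh/t
Mill draw = 9.0590 × 1039.0 = 9412.3 kW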